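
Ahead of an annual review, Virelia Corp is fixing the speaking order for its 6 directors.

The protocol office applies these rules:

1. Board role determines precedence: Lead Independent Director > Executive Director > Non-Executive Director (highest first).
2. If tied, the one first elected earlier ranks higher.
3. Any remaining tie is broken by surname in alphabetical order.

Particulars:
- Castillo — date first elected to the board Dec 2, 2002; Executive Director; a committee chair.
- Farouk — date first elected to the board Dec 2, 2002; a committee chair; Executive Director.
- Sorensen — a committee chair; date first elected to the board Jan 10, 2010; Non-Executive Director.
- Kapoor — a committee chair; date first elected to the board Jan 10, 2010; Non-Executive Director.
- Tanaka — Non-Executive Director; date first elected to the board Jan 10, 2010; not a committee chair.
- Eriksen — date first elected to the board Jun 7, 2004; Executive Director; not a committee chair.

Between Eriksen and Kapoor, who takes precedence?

By board role: Castillo, Farouk and Eriksen (Executive Director); then Kapoor, Sorensen and Tanaka (Non-Executive Director).
Among Castillo, Farouk and Eriksen, by date first elected to the board (earlier first): Castillo and Farouk (Dec 2, 2002) before Eriksen (Jun 7, 2004).
Among Castillo and Farouk, alphabetically by surname: Castillo before Farouk.
Kapoor, Sorensen and Tanaka all have date first elected to the board Jan 10, 2010, so the next rule applies.
Among Kapoor, Sorensen and Tanaka, alphabetically by surname: Kapoor before Sorensen before Tanaka.
So Eriksen takes precedence.

Eriksen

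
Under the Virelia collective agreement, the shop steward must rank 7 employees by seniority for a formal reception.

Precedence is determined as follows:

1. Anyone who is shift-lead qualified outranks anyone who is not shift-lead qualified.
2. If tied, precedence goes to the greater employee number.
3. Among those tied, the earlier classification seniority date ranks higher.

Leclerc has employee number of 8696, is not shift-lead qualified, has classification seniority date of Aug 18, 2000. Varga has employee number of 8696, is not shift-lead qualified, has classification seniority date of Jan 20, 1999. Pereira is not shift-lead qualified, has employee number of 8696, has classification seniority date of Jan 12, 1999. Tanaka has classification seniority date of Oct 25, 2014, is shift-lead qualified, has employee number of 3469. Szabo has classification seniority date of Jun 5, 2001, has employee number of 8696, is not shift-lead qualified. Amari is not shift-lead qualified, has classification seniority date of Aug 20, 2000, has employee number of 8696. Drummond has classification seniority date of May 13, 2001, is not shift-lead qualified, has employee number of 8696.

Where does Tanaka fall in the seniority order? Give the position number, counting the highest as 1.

1

By the first rule: Tanaka (shift-lead qualified); then Pereira, Varga, Leclerc, Amari, Drummond and Szabo (each not shift-lead qualified).
Pereira, Varga, Leclerc, Amari, Drummond and Szabo all have employee number 8696, so the next rule applies.
Among Pereira, Varga, Leclerc, Amari, Drummond and Szabo, by classification seniority date (earlier first): Pereira (Jan 12, 1999) before Varga (Jan 20, 1999) before Leclerc (Aug 18, 2000) before Amari (Aug 20, 2000) before Drummond (May 13, 2001) before Szabo (Jun 5, 2001).
Order: Tanaka, Pereira, Varga, Leclerc, Amari, Drummond, Szabo. So position 1.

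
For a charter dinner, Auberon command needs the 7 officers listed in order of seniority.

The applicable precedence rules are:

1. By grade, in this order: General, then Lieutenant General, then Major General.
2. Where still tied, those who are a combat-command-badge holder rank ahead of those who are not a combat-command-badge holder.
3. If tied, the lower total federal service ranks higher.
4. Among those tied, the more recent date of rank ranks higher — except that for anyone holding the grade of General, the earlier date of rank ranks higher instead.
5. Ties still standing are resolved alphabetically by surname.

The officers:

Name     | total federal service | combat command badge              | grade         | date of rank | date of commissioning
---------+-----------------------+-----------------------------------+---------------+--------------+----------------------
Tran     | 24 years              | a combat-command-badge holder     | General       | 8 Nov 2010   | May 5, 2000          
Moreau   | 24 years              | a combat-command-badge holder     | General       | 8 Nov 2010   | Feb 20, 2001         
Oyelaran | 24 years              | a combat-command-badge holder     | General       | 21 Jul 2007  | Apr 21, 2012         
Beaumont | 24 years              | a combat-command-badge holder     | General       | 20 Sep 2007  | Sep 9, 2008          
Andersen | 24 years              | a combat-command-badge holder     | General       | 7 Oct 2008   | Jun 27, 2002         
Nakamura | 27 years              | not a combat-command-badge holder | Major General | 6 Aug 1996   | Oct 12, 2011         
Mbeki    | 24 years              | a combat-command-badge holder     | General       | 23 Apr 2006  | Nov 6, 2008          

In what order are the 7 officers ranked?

By grade: Mbeki, Oyelaran, Beaumont, Andersen, Moreau and Tran (General); then Nakamura (Major General).
Mbeki, Oyelaran, Beaumont, Andersen, Moreau and Tran are each a combat-command-badge holder, so the next rule applies.
Mbeki, Oyelaran, Beaumont, Andersen, Moreau and Tran all have total federal service 24 years, so the next rule applies.
Among Mbeki, Oyelaran, Beaumont, Andersen, Moreau and Tran, by date of rank (earlier first) (reversed rule for this group): Mbeki (23 Apr 2006) before Oyelaran (21 Jul 2007) before Beaumont (20 Sep 2007) before Andersen (7 Oct 2008) before Moreau and Tran (8 Nov 2010).
Among Moreau and Tran, alphabetically by surname: Moreau before Tran.
Full order: Mbeki, Oyelaran, Beaumont, Andersen, Moreau, Tran, Nakamura.

Mbeki, Oyelaran, Beaumont, Andersen, Moreau, Tran, Nakamura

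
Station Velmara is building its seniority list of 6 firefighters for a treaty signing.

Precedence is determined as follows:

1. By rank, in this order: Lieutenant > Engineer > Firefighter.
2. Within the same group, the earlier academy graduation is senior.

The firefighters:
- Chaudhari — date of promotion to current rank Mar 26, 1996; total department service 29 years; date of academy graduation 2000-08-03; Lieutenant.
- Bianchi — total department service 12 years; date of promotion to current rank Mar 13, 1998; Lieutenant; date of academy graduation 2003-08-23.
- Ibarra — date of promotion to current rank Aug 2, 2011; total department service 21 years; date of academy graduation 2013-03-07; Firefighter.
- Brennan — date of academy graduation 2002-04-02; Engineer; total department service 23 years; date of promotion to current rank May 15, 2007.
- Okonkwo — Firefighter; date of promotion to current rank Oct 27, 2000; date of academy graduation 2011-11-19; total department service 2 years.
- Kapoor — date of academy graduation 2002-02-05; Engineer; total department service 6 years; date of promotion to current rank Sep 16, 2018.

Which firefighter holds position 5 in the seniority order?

By rank: Chaudhari and Bianchi (Lieutenant); then Kapoor and Brennan (Engineer); then Okonkwo and Ibarra (Firefighter).
Among Chaudhari and Bianchi, by date of academy graduation (earlier first): Chaudhari (2000-08-03) before Bianchi (2003-08-23).
Among Kapoor and Brennan, by date of academy graduation (earlier first): Kapoor (2002-02-05) before Brennan (2002-04-02).
Among Okonkwo and Ibarra, by date of academy graduation (earlier first): Okonkwo (2011-11-19) before Ibarra (2013-03-07).
Order: Chaudhari, Bianchi, Kapoor, Brennan, Okonkwo, Ibarra.

Okonkwo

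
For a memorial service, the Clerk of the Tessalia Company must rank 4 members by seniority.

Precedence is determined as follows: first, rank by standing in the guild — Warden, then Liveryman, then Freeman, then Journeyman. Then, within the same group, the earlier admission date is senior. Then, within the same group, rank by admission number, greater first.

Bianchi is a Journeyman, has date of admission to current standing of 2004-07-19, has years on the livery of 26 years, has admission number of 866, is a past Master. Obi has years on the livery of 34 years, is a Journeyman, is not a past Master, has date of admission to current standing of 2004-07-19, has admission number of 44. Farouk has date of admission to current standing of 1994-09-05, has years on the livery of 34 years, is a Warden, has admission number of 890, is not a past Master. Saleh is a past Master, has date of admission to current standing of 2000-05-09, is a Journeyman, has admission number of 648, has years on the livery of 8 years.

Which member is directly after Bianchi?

Obi

By standing in the guild: Farouk (Warden); then Saleh, Bianchi and Obi (Journeyman).
Among Saleh, Bianchi and Obi, by date of admission to current standing (earlier first): Saleh (2000-05-09) before Bianchi and Obi (2004-07-19).
Among Bianchi and Obi, by admission number (higher first): Bianchi (866) before Obi (44).
Order: Farouk, Saleh, Bianchi, Obi.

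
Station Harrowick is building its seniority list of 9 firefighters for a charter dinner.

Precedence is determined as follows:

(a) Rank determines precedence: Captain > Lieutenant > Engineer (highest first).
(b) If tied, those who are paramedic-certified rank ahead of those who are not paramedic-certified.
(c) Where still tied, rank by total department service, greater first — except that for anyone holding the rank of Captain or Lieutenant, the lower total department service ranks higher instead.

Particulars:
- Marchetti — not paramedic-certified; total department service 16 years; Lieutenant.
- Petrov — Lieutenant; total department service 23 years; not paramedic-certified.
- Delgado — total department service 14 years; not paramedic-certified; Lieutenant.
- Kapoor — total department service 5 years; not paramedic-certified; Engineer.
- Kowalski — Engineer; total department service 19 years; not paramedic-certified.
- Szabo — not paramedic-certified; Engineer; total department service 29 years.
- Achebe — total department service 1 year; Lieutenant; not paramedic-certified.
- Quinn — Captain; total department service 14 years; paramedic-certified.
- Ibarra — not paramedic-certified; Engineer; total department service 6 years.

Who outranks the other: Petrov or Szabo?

By rank: Quinn (Captain); then Achebe, Delgado, Marchetti and Petrov (Lieutenant); then Szabo, Kowalski, Ibarra and Kapoor (Engineer).
Achebe, Delgado, Marchetti and Petrov are each not paramedic-certified, so the next rule applies.
Among Achebe, Delgado, Marchetti and Petrov, by total department service (lower first) (reversed rule for this group): Achebe (1 year) before Delgado (14 years) before Marchetti (16 years) before Petrov (23 years).
Szabo, Kowalski, Ibarra and Kapoor are each not paramedic-certified, so the next rule applies.
Among Szabo, Kowalski, Ibarra and Kapoor, by total department service (higher first): Szabo (29 years) before Kowalski (19 years) before Ibarra (6 years) before Kapoor (5 years).
So Petrov takes precedence.

Petrov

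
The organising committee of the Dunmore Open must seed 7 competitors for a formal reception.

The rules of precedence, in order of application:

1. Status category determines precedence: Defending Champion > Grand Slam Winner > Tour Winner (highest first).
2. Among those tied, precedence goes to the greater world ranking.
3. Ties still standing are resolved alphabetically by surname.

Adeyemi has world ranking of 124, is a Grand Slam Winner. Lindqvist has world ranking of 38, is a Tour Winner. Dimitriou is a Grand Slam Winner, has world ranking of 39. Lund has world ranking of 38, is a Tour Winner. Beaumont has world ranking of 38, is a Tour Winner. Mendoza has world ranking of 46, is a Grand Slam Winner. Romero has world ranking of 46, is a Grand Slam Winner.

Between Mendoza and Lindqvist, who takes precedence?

Mendoza

By status category: Adeyemi, Mendoza, Romero and Dimitriou (Grand Slam Winner); then Beaumont, Lindqvist and Lund (Tour Winner).
Among Adeyemi, Mendoza, Romero and Dimitriou, by world ranking (higher first): Adeyemi (124) before Mendoza and Romero (46) before Dimitriou (39).
Among Mendoza and Romero, alphabetically by surname: Mendoza before Romero.
Beaumont, Lindqvist and Lund all have world ranking 38, so the next rule applies.
Among Beaumont, Lindqvist and Lund, alphabetically by surname: Beaumont before Lindqvist before Lund.
So Mendoza takes precedence.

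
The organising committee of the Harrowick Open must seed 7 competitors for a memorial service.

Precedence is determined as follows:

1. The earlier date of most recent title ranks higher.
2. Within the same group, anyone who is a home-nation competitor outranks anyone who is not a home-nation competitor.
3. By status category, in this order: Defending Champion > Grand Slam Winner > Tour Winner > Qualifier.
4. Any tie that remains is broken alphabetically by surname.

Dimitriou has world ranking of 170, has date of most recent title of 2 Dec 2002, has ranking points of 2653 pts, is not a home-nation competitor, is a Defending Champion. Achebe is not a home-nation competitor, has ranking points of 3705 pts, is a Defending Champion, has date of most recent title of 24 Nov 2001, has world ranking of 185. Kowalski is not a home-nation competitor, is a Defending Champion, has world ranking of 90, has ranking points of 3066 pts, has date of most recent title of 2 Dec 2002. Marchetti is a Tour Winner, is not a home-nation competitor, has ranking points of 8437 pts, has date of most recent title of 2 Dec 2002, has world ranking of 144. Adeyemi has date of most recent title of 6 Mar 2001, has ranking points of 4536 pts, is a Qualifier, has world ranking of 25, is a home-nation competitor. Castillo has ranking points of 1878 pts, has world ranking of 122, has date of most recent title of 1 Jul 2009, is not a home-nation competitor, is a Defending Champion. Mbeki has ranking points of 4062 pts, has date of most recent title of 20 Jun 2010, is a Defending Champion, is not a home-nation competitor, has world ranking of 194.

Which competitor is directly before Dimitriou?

By date of most recent title (earlier first): Adeyemi (6 Mar 2001); then Achebe (24 Nov 2001); then Dimitriou, Kowalski and Marchetti (each 2 Dec 2002); then Castillo (1 Jul 2009); then Mbeki (20 Jun 2010).
Dimitriou, Kowalski and Marchetti are each not a home-nation competitor, so the next rule applies.
Among Dimitriou, Kowalski and Marchetti, by status category: Dimitriou and Kowalski (Defending Champion) before Marchetti (Tour Winner).
Among Dimitriou and Kowalski, alphabetically by surname: Dimitriou before Kowalski.
Order: Adeyemi, Achebe, Dimitriou, Kowalski, Marchetti, Castillo, Mbeki.

Achebe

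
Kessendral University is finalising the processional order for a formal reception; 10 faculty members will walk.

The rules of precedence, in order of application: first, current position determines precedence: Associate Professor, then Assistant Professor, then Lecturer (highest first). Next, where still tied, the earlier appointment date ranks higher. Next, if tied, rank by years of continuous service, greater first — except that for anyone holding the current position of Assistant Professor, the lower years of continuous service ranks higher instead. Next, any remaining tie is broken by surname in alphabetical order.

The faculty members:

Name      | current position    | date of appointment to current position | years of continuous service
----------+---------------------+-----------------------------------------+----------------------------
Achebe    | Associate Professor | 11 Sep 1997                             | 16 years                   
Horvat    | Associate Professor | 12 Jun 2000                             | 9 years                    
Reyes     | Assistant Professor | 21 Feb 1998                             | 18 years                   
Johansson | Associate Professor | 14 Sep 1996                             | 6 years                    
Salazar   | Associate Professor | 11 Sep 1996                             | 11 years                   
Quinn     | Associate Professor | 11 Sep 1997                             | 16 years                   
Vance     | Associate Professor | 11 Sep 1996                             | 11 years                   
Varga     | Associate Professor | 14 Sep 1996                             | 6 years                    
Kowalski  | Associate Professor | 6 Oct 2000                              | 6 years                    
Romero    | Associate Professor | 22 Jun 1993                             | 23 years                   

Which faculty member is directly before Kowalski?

By current position: Romero, Salazar, Vance, Johansson, Varga, Achebe, Quinn, Horvat and Kowalski (Associate Professor); then Reyes (Assistant Professor).
Among Romero, Salazar, Vance, Johansson, Varga, Achebe, Quinn, Horvat and Kowalski, by date of appointment to current position (earlier first): Romero (22 Jun 1993) before Salazar and Vance (11 Sep 1996) before Johansson and Varga (14 Sep 1996) before Achebe and Quinn (11 Sep 1997) before Horvat (12 Jun 2000) before Kowalski (6 Oct 2000).
Salazar and Vance both have years of continuous service 11 years, so the next rule applies.
Among Salazar and Vance, alphabetically by surname: Salazar before Vance.
Johansson and Varga both have years of continuous service 6 years, so the next rule applies.
Among Johansson and Varga, alphabetically by surname: Johansson before Varga.
Achebe and Quinn both have years of continuous service 16 years, so the next rule applies.
Among Achebe and Quinn, alphabetically by surname: Achebe before Quinn.
Order: Romero, Salazar, Vance, Johansson, Varga, Achebe, Quinn, Horvat, Kowalski, Reyes.

Horvat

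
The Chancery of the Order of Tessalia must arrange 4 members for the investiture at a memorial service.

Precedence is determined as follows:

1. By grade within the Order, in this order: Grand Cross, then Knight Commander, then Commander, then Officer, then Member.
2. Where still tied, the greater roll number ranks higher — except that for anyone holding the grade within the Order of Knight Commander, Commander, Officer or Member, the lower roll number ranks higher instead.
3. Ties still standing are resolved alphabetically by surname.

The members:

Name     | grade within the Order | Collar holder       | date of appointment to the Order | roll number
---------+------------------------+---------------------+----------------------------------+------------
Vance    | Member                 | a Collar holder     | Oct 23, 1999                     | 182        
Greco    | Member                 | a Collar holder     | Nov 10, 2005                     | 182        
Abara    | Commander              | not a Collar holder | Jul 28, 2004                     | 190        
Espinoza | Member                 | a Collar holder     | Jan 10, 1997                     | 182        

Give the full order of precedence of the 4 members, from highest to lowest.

Abara, Espinoza, Greco, Vance

By grade within the Order: Abara (Commander); then Espinoza, Greco and Vance (Member).
Espinoza, Greco and Vance all have roll number 182, so the next rule applies.
Among Espinoza, Greco and Vance, alphabetically by surname: Espinoza before Greco before Vance.
Full order: Abara, Espinoza, Greco, Vance.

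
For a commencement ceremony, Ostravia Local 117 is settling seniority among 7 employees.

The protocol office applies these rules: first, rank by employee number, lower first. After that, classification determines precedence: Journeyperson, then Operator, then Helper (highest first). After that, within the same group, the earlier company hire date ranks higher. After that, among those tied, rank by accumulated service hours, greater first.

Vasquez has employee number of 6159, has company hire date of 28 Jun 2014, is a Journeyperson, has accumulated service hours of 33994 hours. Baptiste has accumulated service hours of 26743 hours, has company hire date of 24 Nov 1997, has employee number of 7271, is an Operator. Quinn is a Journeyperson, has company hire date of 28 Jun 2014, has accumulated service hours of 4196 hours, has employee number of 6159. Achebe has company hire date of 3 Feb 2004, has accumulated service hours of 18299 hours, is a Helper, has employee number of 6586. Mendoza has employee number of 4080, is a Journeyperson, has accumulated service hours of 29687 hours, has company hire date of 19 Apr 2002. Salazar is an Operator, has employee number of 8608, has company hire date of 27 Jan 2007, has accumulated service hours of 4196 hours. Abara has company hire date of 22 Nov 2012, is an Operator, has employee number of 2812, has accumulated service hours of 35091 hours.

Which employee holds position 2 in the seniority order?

By employee number (lower first): Abara (2812); then Mendoza (4080); then Vasquez and Quinn (both 6159); then Achebe (6586); then Baptiste (7271); then Salazar (8608).
Vasquez and Quinn are each Journeyperson, so the next rule applies.
Vasquez and Quinn both have company hire date 28 Jun 2014, so the next rule applies.
Among Vasquez and Quinn, by accumulated service hours (higher first): Vasquez (33994 hours) before Quinn (4196 hours).
Order: Abara, Mendoza, Vasquez, Quinn, Achebe, Baptiste, Salazar.

Mendoza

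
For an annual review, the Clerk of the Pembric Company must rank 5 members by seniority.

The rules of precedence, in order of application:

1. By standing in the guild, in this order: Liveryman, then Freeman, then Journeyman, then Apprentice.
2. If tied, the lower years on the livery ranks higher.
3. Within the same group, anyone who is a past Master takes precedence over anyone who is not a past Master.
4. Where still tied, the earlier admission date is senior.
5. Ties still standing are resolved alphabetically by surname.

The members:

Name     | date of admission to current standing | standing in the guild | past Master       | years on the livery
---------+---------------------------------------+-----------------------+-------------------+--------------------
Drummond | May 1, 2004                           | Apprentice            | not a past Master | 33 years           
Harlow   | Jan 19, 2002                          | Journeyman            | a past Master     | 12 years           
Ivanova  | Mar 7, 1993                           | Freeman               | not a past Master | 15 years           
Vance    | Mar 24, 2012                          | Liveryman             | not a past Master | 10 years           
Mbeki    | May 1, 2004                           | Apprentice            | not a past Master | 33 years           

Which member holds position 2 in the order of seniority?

By standing in the guild: Vance (Liveryman); then Ivanova (Freeman); then Harlow (Journeyman); then Drummond and Mbeki (Apprentice).
Drummond and Mbeki both have years on the livery 33 years, so the next rule applies.
Drummond and Mbeki are each not a past Master, so the next rule applies.
Drummond and Mbeki both have date of admission to current standing May 1, 2004, so the next rule applies.
Among Drummond and Mbeki, alphabetically by surname: Drummond before Mbeki.
Order: Vance, Ivanova, Harlow, Drummond, Mbeki.

Ivanova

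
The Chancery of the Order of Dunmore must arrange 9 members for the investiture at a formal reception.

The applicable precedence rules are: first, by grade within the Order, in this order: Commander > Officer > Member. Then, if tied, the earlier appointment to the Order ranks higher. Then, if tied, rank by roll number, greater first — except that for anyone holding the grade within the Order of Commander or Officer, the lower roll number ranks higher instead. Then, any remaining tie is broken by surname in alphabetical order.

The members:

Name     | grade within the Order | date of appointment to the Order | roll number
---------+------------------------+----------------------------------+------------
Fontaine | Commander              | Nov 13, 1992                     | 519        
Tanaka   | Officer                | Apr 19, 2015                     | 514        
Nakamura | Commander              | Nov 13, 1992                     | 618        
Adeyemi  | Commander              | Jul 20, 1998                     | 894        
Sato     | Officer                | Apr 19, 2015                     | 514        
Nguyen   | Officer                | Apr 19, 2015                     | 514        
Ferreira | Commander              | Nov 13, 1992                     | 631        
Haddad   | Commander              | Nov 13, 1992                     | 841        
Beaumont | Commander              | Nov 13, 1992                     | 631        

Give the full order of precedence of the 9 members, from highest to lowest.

Fontaine, Nakamura, Beaumont, Ferreira, Haddad, Adeyemi, Nguyen, Sato, Tanaka

By grade within the Order: Fontaine, Nakamura, Beaumont, Ferreira, Haddad and Adeyemi (Commander); then Nguyen, Sato and Tanaka (Officer).
Among Fontaine, Nakamura, Beaumont, Ferreira, Haddad and Adeyemi, by date of appointment to the Order (earlier first): Fontaine, Nakamura, Beaumont, Ferreira and Haddad (Nov 13, 1992) before Adeyemi (Jul 20, 1998).
Among Fontaine, Nakamura, Beaumont, Ferreira and Haddad, by roll number (lower first) (reversed rule for this group): Fontaine (519) before Nakamura (618) before Beaumont and Ferreira (631) before Haddad (841).
Among Beaumont and Ferreira, alphabetically by surname: Beaumont before Ferreira.
Nguyen, Sato and Tanaka all have date of appointment to the Order Apr 19, 2015, so the next rule applies.
Nguyen, Sato and Tanaka all have roll number 514, so the next rule applies.
Among Nguyen, Sato and Tanaka, alphabetically by surname: Nguyen before Sato before Tanaka.
Full order: Fontaine, Nakamura, Beaumont, Ferreira, Haddad, Adeyemi, Nguyen, Sato, Tanaka.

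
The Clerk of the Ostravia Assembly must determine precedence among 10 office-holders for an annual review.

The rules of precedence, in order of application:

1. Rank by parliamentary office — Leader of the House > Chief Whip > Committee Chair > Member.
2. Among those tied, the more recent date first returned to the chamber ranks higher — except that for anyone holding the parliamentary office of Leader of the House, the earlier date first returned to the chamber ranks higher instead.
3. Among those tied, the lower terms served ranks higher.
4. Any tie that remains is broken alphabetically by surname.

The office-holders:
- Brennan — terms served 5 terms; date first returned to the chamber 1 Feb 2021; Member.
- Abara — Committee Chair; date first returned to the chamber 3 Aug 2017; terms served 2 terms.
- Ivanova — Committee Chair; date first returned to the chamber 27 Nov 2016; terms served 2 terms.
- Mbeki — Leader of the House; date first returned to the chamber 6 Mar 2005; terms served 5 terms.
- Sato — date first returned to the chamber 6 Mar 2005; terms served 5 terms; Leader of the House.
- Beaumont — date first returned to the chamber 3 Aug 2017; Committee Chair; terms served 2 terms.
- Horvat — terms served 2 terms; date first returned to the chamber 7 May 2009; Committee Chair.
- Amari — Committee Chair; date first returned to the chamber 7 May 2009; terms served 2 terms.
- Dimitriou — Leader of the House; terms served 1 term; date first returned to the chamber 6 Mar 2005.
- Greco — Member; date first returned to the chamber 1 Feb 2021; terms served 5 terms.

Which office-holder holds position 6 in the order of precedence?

Ivanova

By parliamentary office: Dimitriou, Mbeki and Sato (Leader of the House); then Abara, Beaumont, Ivanova, Amari and Horvat (Committee Chair); then Brennan and Greco (Member).
Dimitriou, Mbeki and Sato all have date first returned to the chamber 6 Mar 2005, so the next rule applies.
Among Dimitriou, Mbeki and Sato, by terms served (lower first): Dimitriou (1 term) before Mbeki and Sato (5 terms).
Among Mbeki and Sato, alphabetically by surname: Mbeki before Sato.
Among Abara, Beaumont, Ivanova, Amari and Horvat, by date first returned to the chamber (later first): Abara and Beaumont (3 Aug 2017) before Ivanova (27 Nov 2016) before Amari and Horvat (7 May 2009).
Abara and Beaumont both have terms served 2 terms, so the next rule applies.
Among Abara and Beaumont, alphabetically by surname: Abara before Beaumont.
Amari and Horvat both have terms served 2 terms, so the next rule applies.
Among Amari and Horvat, alphabetically by surname: Amari before Horvat.
Brennan and Greco both have date first returned to the chamber 1 Feb 2021, so the next rule applies.
Brennan and Greco both have terms served 5 terms, so the next rule applies.
Among Brennan and Greco, alphabetically by surname: Brennan before Greco.
Order: Dimitriou, Mbeki, Sato, Abara, Beaumont, Ivanova, Amari, Horvat, Brennan, Greco.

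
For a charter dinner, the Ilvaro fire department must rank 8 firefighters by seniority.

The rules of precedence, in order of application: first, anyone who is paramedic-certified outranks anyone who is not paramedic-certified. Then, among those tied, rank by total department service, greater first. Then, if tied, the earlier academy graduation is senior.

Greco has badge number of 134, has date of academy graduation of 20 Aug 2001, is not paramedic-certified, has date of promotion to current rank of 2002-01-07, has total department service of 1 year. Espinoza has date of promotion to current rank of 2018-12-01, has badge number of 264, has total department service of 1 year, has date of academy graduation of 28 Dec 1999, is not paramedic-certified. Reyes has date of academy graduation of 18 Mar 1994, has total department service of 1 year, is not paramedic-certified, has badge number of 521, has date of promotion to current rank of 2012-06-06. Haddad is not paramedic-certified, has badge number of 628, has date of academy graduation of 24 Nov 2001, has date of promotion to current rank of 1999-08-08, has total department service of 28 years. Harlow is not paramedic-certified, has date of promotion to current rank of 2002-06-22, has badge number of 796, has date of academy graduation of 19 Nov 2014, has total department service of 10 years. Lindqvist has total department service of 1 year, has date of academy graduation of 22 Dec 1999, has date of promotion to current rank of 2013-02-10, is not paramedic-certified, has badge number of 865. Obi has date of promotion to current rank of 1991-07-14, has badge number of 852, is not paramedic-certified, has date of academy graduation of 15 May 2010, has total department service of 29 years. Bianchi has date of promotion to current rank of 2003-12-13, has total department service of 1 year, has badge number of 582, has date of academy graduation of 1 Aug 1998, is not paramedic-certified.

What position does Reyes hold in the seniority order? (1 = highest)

By the first rule: Obi, Haddad, Harlow, Reyes, Bianchi, Lindqvist, Espinoza and Greco (each not paramedic-certified).
Among Obi, Haddad, Harlow, Reyes, Bianchi, Lindqvist, Espinoza and Greco, by total department service (higher first): Obi (29 years) before Haddad (28 years) before Harlow (10 years) before Reyes, Bianchi, Lindqvist, Espinoza and Greco (1 year).
Among Reyes, Bianchi, Lindqvist, Espinoza and Greco, by date of academy graduation (earlier first): Reyes (18 Mar 1994) before Bianchi (1 Aug 1998) before Lindqvist (22 Dec 1999) before Espinoza (28 Dec 1999) before Greco (20 Aug 2001).
Order: Obi, Haddad, Harlow, Reyes, Bianchi, Lindqvist, Espinoza, Greco. So position 4.

4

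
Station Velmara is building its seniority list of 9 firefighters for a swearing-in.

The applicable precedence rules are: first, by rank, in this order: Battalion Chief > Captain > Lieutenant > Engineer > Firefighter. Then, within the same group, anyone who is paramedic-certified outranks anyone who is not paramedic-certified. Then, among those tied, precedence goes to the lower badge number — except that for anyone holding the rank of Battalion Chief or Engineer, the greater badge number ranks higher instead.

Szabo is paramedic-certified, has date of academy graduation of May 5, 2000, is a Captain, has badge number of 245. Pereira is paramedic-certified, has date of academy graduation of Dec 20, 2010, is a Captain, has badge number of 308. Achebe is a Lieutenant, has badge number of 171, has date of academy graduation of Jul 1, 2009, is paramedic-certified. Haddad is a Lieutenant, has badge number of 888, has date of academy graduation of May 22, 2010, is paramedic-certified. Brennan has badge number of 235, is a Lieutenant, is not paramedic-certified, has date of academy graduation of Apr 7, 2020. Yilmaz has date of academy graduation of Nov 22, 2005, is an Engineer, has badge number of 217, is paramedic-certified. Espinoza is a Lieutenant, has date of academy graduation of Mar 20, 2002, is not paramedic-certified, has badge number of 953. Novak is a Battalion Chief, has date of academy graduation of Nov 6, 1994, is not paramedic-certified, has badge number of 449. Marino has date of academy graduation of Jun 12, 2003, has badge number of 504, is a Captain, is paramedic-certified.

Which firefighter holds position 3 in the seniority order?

By rank: Novak (Battalion Chief); then Szabo, Pereira and Marino (Captain); then Achebe, Haddad, Brennan and Espinoza (Lieutenant); then Yilmaz (Engineer).
Szabo, Pereira and Marino are each paramedic-certified, so the next rule applies.
Among Szabo, Pereira and Marino, by badge number (lower first): Szabo (245) before Pereira (308) before Marino (504).
Among Achebe, Haddad, Brennan and Espinoza, paramedic-certified before not paramedic-certified: Achebe and Haddad (paramedic-certified) before Brennan and Espinoza (not paramedic-certified).
Among Achebe and Haddad, by badge number (lower first): Achebe (171) before Haddad (888).
Among Brennan and Espinoza, by badge number (lower first): Brennan (235) before Espinoza (953).
Order: Novak, Szabo, Pereira, Marino, Achebe, Haddad, Brennan, Espinoza, Yilmaz.

Pereira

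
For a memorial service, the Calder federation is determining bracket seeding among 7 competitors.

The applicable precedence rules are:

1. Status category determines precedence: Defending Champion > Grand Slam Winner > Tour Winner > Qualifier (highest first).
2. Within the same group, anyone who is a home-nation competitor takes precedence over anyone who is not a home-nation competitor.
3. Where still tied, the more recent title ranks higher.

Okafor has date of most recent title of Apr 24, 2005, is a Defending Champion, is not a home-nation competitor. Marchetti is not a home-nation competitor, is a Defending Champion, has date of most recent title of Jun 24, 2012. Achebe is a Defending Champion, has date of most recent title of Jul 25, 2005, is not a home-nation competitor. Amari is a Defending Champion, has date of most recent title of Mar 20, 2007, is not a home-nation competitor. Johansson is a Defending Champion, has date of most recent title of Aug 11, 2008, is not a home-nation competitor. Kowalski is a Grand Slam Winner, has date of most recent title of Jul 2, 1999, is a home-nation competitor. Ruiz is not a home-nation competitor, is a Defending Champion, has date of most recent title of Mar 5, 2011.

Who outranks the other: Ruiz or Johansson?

By status category: Marchetti, Ruiz, Johansson, Amari, Achebe and Okafor (Defending Champion); then Kowalski (Grand Slam Winner).
Marchetti, Ruiz, Johansson, Amari, Achebe and Okafor are each not a home-nation competitor, so the next rule applies.
Among Marchetti, Ruiz, Johansson, Amari, Achebe and Okafor, by date of most recent title (later first): Marchetti (Jun 24, 2012) before Ruiz (Mar 5, 2011) before Johansson (Aug 11, 2008) before Amari (Mar 20, 2007) before Achebe (Jul 25, 2005) before Okafor (Apr 24, 2005).
So Ruiz takes precedence.

Ruiz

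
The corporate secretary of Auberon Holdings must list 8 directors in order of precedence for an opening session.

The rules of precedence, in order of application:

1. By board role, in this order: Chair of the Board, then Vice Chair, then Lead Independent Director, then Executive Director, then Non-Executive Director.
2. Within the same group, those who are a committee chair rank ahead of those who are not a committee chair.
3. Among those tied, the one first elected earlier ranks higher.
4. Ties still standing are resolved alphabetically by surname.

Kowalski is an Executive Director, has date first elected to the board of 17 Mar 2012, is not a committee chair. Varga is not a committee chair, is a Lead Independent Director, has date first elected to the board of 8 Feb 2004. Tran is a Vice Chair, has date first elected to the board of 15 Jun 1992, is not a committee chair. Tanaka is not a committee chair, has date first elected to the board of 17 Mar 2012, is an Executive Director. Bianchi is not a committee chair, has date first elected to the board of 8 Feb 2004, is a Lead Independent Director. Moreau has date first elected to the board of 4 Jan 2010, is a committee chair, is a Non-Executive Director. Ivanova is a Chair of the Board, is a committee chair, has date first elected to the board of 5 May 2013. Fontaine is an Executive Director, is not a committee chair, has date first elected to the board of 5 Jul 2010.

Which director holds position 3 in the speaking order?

By board role: Ivanova (Chair of the Board); then Tran (Vice Chair); then Bianchi and Varga (Lead Independent Director); then Fontaine, Kowalski and Tanaka (Executive Director); then Moreau (Non-Executive Director).
Bianchi and Varga are each not a committee chair, so the next rule applies.
Bianchi and Varga both have date first elected to the board 8 Feb 2004, so the next rule applies.
Among Bianchi and Varga, alphabetically by surname: Bianchi before Varga.
Fontaine, Kowalski and Tanaka are each not a committee chair, so the next rule applies.
Among Fontaine, Kowalski and Tanaka, by date first elected to the board (earlier first): Fontaine (5 Jul 2010) before Kowalski and Tanaka (17 Mar 2012).
Among Kowalski and Tanaka, alphabetically by surname: Kowalski before Tanaka.
Order: Ivanova, Tran, Bianchi, Varga, Fontaine, Kowalski, Tanaka, Moreau.

Bianchi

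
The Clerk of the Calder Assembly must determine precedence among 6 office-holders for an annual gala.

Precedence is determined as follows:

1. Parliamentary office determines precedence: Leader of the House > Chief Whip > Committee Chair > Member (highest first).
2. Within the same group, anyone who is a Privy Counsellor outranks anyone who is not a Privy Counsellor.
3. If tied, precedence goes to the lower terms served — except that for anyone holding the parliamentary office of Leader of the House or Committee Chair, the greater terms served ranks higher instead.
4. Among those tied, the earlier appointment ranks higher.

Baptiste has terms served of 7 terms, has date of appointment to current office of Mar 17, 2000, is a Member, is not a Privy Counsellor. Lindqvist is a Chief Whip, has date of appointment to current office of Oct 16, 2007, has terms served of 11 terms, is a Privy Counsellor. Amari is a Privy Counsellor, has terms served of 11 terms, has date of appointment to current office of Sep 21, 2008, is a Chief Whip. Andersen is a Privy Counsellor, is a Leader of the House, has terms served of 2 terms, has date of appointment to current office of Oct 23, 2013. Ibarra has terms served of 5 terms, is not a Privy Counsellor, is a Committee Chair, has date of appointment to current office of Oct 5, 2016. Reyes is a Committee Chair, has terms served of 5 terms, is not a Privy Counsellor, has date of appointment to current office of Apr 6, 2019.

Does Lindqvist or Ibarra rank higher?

By parliamentary office: Andersen (Leader of the House); then Lindqvist and Amari (Chief Whip); then Ibarra and Reyes (Committee Chair); then Baptiste (Member).
Lindqvist and Amari are each a Privy Counsellor, so the next rule applies.
Lindqvist and Amari both have terms served 11 terms, so the next rule applies.
Among Lindqvist and Amari, by date of appointment to current office (earlier first): Lindqvist (Oct 16, 2007) before Amari (Sep 21, 2008).
Ibarra and Reyes are each not a Privy Counsellor, so the next rule applies.
Ibarra and Reyes both have terms served 5 terms, so the next rule applies.
Among Ibarra and Reyes, by date of appointment to current office (earlier first): Ibarra (Oct 5, 2016) before Reyes (Apr 6, 2019).
So Lindqvist takes precedence.

Lindqvist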